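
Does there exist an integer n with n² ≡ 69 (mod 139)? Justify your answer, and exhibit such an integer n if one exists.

Take n = 25. Then 25² = 625 = 4·139 + 69, so 25² ≡ 69 (mod 139).

n = 25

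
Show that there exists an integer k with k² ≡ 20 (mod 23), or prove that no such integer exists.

23 is prime, so by Euler's criterion 20 is a square mod 23 iff 20^((23−1)/2) = 20^11 ≡ 1 (mod 23).
Repeated squaring mod 23: 20^2 = 400 ≡ 9; 20^4 ≡ 9² = 81 ≡ 12; 20^8 ≡ 12² = 144 ≡ 6.
Since 11 = 8 + 2 + 1, 20^11 ≡ 6 · 9 · 20; multiplying out mod 23: 6·9 = 54 ≡ 8, then 8·20 = 160 ≡ 22. Thus 20^11 ≡ 22 ≡ −1 (mod 23).
By Euler's criterion 20 is a quadratic non-residue mod 23: no k satisfies k² ≡ 20 (mod 23).

No, no such integer exists.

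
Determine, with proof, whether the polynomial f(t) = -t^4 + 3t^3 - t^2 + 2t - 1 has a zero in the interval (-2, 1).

f(-2) = -49 and f(1) = 2, which have opposite signs.
Since f is a polynomial it is continuous on [-2, 1].
By the Intermediate Value Theorem f must vanish at some point of (-2, 1).

Yes, f has a root in the interval.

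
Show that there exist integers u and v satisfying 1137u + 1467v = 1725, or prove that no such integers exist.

u = 17, v = -12

Since gcd(1137, 1467) = 3 and 1725 = 3·575, Bézout's identity guarantees a solution.
Dividing through by 3 reduces the equation to 379u + 489v = 575.
Euclidean algorithm: 489 = 1·379 + 110, 379 = 3·110 + 49, 110 = 2·49 + 12, 49 = 4·12 + 1, 12 = 12·1 + 0.
Unwinding: 1 = 49 − 4·12 = 49 − 4·(110 − 2·49) = −4·110 + 9·49 = −4·110 + 9·(379 − 3·110) = 9·379 − 31·110 = 9·379 − 31·(489 − 1·379) = −31·489 + 40·379, i.e. 379·40 + 489·(-31) = 1.
Times 575: 379·23000 + 489·(-17825) = 575, so (23000, -17825) solves it.
Subtracting 47·489 from u and adding 47·379 to v gives the tidier solution (17, -12).
Check: 1137·17 + 1467·(-12) = 19329 − 17604 = 1725. ✓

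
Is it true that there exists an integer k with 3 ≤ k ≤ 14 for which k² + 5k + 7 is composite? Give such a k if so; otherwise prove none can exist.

At k = 11: 11² + 5·11 + 7 = 183 = 3·61, which is composite.

k = 11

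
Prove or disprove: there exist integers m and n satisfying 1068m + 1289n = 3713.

m = 234, n = -191

Since gcd(1068, 1289) = 1, every integer is an integer combination of 1068 and 1289.
Euclidean algorithm: 1289 = 1·1068 + 221, 1068 = 4·221 + 184, 221 = 1·184 + 37, 184 = 4·37 + 36, 37 = 1·36 + 1, 36 = 36·1 + 0.
Working back up the chain: 1 = 37 − 1·36 = 37 − (184 − 4·37) = −184 + 5·37 = −184 + 5·(221 − 1·184) = 5·221 − 6·184 = 5·221 − 6·(1068 − 4·221) = −6·1068 + 29·221 = −6·1068 + 29·(1289 − 1·1068) = 29·1289 − 35·1068. So 1068·(-35) + 1289·29 = 1.
Multiplying through by 3713: m = (-35)·3713 = -129955, n = 29·3713 = 107677 is a solution.
The general solution is m = -129955 + 1289k, n = 107677 − 1068k; taking k = 101 gives the smaller pair m = 234, n = -191.
Check: 1068·234 + 1289·(-191) = 249912 − 246199 = 3713. ✓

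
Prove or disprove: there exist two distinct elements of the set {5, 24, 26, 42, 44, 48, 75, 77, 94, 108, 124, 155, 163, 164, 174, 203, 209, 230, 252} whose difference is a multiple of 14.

5 and 75 are such a pair.

Reduce each element mod 14: 5↦5, 24↦10, 26↦12, 42↦0, 44↦2, 48↦6, 75↦5, 77↦7, 94↦10, 108↦10, 124↦12, 155↦1, 163↦9, 164↦10, 174↦6, 203↦7, 209↦13, 230↦6, 252↦0. The residue 5 repeats (at 5 and 75), and 75 − 5 = 70 = 5·14.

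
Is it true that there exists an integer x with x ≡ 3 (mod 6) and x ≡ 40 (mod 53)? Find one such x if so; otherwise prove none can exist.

x = 93

gcd(6, 53) = 1, so the Chinese Remainder Theorem guarantees exactly one residue class mod 318 satisfying both.
Write x = 3 + 6t and require 3 + 6t ≡ 40 (mod 53), i.e. 6t ≡ 37 (mod 53).
Since 6·9 = 54 = 1·53 + 1, the inverse of 6 mod 53 is 9.
Multiplying by 9: t ≡ 9·37 = 333 ≡ 15 (mod 53).
With t = 15: x = 3 + 6·15 = 93.
Check: 93 mod 6 = 3, 93 mod 53 = 40. ✓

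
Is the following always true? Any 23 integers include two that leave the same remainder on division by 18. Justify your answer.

True.

Partition the integers by their residue mod 18; there are 18 classes.
Since 23 > 18, two of the 23 integers must share a residue class by the pigeonhole principle; call them a and b.
That is, a and b leave the same remainder on division by 18, as claimed.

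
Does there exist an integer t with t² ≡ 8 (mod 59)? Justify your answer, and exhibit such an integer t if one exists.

59 is prime, so by Euler's criterion 8 is a square mod 59 iff 8^((59−1)/2) = 8^29 ≡ 1 (mod 59).
Squaring successively (mod 59): 8^2 = 64 ≡ 5; 8^4 ≡ 5² = 25 ≡ 25; 8^8 ≡ 25² = 625 ≡ 35; 8^16 ≡ 35² = 1225 ≡ 45.
Since 29 = 16 + 8 + 4 + 1, 8^29 ≡ 45 · 35 · 25 · 8; multiplying out mod 59: 45·35 = 1575 ≡ 41, then 41·25 = 1025 ≡ 22, then 22·8 = 176 ≡ 58. Thus 8^29 ≡ 58 ≡ −1 (mod 59).
The value −1 means 8 is a non-residue modulo 59, so t² ≡ 8 (mod 59) is impossible.

No such integer exists.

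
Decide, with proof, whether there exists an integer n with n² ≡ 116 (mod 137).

Apply Euler's criterion with the prime 137: 116 is a quadratic residue iff 116^68 ≡ 1 (mod 137), and a non-residue iff it is ≡ −1.
Squaring successively (mod 137): 116^2 = 13456 ≡ 30; 116^4 ≡ 30² = 900 ≡ 78; 116^8 ≡ 78² = 6084 ≡ 56; 116^16 ≡ 56² = 3136 ≡ 122; 116^32 ≡ 122² = 14884 ≡ 88; 116^64 ≡ 88² = 7744 ≡ 72.
Since 68 = 64 + 4, 116^68 ≡ 72 · 78; multiplying out mod 137: 72·78 = 5616 ≡ 136. Thus 116^68 ≡ 136 ≡ −1 (mod 137).
By Euler's criterion 116 is a quadratic non-residue mod 137: no n satisfies n² ≡ 116 (mod 137).

No, no such integer exists.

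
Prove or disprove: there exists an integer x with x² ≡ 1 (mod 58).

x = 57 works: 57² = 3249, and 3249 − 1 = 3248 = 56·58.

x = 57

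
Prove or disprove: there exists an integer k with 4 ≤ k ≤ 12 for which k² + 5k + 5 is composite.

k = 12

At k = 12: 12² + 5·12 + 5 = 209 = 11·19, which is composite.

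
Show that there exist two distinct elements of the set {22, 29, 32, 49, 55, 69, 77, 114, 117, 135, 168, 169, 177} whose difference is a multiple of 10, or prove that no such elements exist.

22 mod 10 = 2 and 32 mod 10 = 2, so 32 − 22 = 10 = 1·10.

Yes: 22 and 32.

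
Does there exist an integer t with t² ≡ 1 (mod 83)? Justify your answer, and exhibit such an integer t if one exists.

Take t = 1. Then 1² = 1, and since 0 ≤ 1 < 83 this is already reduced: 1² ≡ 1 (mod 83).

t = 1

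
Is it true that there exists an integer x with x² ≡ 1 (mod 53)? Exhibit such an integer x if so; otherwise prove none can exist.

Take x = 1. Then 1² = 1, and since 0 ≤ 1 < 53 this is already reduced: 1² ≡ 1 (mod 53).

x = 1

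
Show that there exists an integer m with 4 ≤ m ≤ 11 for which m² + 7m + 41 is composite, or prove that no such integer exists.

m = 9

At m = 9: 9² + 7·9 + 41 = 185 = 5·37, which is composite.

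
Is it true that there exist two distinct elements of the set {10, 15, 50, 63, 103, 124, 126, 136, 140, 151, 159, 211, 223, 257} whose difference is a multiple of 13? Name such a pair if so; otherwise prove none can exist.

The pair (10, 140) works.

Both 10 and 140 leave remainder 10 on division by 13; their difference 130 = 10·13 is a multiple of 13.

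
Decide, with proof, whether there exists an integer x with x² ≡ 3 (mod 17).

Computing x² mod 17 for x = 0, 1, …, 8 (enough, by the symmetry x ↦ 17 − x) gives 0, 1, 4, 9, 16, 8, 2, 15, 13.
So the quadratic residues mod 17 are {0, 1, 2, 4, 8, 9, 13, 15, 16}, and 3 is not among them.
Therefore x² ≡ 3 (mod 17) has no solution.

No, no such integer exists.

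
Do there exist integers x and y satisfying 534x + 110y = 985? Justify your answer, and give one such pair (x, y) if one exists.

gcd(534, 110) = 2, so every integer of the form 534x + 110y is a multiple of 2.
However 985 leaves remainder 1 on division by 2.
So the equation is unsolvable over ℤ.

No such integers exist.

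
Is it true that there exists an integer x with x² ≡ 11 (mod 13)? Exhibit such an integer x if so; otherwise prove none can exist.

Computing x² mod 13 for x = 0, 1, …, 6 (enough, by the symmetry x ↦ 13 − x) gives 0, 1, 4, 9, 3, 12, 10.
The set of squares mod 13 is therefore {0, 1, 3, 4, 9, 10, 12}, which does not contain 11.
Therefore x² ≡ 11 (mod 13) has no solution.

No such integer exists.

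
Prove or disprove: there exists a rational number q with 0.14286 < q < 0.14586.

Scale by 48: the interval becomes (6.85728, 7.00128), which contains the integer 7.
Hence 7/48 is a rational number with 0.14286 < 7/48 < 0.14586.

q = 7/48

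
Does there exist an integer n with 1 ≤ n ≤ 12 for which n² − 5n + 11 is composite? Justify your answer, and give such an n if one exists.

n = 12

At n = 12: 12² − 5·12 + 11 = 95 = 5·19, which is composite.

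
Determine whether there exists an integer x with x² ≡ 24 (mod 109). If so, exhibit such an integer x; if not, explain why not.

No such integer exists.

Apply Euler's criterion with the prime 109: 24 is a quadratic residue iff 24^54 ≡ 1 (mod 109), and a non-residue iff it is ≡ −1.
Squaring successively (mod 109): 24^2 = 576 ≡ 31; 24^4 ≡ 31² = 961 ≡ 89; 24^8 ≡ 89² = 7921 ≡ 73; 24^16 ≡ 73² = 5329 ≡ 97; 24^32 ≡ 97² = 9409 ≡ 35.
Since 54 = 32 + 16 + 4 + 2, 24^54 ≡ 35 · 97 · 89 · 31; multiplying out mod 109: 35·97 = 3395 ≡ 16, then 16·89 = 1424 ≡ 7, then 7·31 = 217 ≡ 108. Thus 24^54 ≡ 108 ≡ −1 (mod 109).
By Euler's criterion 24 is a quadratic non-residue mod 109: no x satisfies x² ≡ 24 (mod 109).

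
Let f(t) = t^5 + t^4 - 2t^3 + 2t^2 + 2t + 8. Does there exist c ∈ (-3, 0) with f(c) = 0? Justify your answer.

f(-3) = -88 and f(0) = 8, which have opposite signs.
Since f is a polynomial it is continuous on [-3, 0].
By the Intermediate Value Theorem f must vanish at some point of (-3, 0).

Yes, such a c exists.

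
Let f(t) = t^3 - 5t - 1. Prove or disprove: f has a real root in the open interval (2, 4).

f(2) = -3 and f(4) = 43, which have opposite signs.
As a polynomial, f is continuous on every closed interval.
By the Intermediate Value Theorem, f takes the value 0 somewhere in the open interval.

Such a root exists.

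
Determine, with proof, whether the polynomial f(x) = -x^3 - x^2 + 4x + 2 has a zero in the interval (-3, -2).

Such a root exists.

f(-3) = 8 and f(-2) = -2, which have opposite signs.
Since f is a polynomial it is continuous on [-3, -2].
By the Intermediate Value Theorem, f takes the value 0 somewhere in the open interval.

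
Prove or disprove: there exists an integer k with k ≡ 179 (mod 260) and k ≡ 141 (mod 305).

There is no such integer.

Both moduli are multiples of 5 = gcd(260, 305), so any solution would satisfy k ≡ 179 and k ≡ 141 modulo 5 simultaneously.
These are incompatible: 179 − 141 = 38 is not divisible by 5.
Therefore no such k exists.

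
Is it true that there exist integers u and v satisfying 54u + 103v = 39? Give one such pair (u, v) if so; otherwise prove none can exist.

54 and 103 are coprime, so 54u + 103v ranges over all of ℤ.
Run the Euclidean algorithm on 103 and 54: 103 = 1·54 + 49, 54 = 1·49 + 5, 49 = 9·5 + 4, 5 = 1·4 + 1, 4 = 4·1 + 0.
Working back up the chain: 1 = 5 − 1·4 = 5 − (49 − 9·5) = −49 + 10·5 = −49 + 10·(54 − 1·49) = 10·54 − 11·49 = 10·54 − 11·(103 − 1·54) = −11·103 + 21·54. So 54·21 + 103·(-11) = 1.
Scaling by 39 gives the particular solution (u, v) = (819, -429).
Shifting by a multiple of (103, −54) keeps it a solution: u = 819 − 7·103 = 98, v = -429 + 7·54 = -51.
Indeed 54·98 + 103·(-51) = 5292 − 5253 = 39.

u = 98, v = -51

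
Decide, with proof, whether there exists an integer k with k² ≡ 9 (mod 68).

Take k = 65. Then 65² = 4225 = 62·68 + 9, so 65² ≡ 9 (mod 68).

k = 65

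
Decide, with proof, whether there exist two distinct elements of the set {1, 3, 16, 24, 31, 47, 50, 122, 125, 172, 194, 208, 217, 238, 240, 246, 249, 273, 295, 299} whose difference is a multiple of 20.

Reduce each element modulo 20: 1↦1, 3↦3, 16↦16, 24↦4, 31↦11, 47↦7, 50↦10, 122↦2, 125↦5, 172↦12, 194↦14, 208↦8, 217↦17, 238↦18, 240↦0, 246↦6, 249↦9, 273↦13, 295↦15, 299↦19.
No residue repeats among the 20 elements, so no pair has difference ≡ 0 (mod 20).

No, no such pair exists.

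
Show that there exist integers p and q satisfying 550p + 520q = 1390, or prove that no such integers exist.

Since gcd(550, 520) = 10 and 1390 = 10·139, Bézout's identity guarantees a solution.
Dividing through by 10 reduces the equation to 55p + 52q = 139.
Dividing repeatedly: 55 = 1·52 + 3, 52 = 17·3 + 1, 3 = 3·1 + 0.
Back-substituting, 1 = 52 − 17·3 = 52 − 17·(55 − 1·52) = −17·55 + 18·52; that is, 55·(-17) + 52·18 = 1.
Scaling by 139 gives the particular solution (p, q) = (-2363, 2502).
Adding 46·52 to p and subtracting 46·55 from q gives the tidier solution (29, -28).
Indeed 550·29 + 520·(-28) = 15950 − 14560 = 1390.

p = 29, q = -28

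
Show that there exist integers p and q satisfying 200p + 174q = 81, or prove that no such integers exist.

Both 200 and 174 are divisible by gcd(200, 174) = 2, hence so is any combination 200p + 174q.
However 81 leaves remainder 1 on division by 2.
So the equation is unsolvable over ℤ.

No, no such integers exist.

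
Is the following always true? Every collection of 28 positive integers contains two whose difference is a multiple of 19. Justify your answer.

Each integer lies in one of the 19 residue classes modulo 19.
With 28 integers and only 19 classes, the pigeonhole principle forces two of them, say a and b, into the same class.
Equal remainders mean a − b ≡ 0 (mod 19), so 19 divides their difference.

Yes, this is always true.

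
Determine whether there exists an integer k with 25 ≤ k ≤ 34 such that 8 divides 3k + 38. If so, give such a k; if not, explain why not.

k = 30

At k = 30 we get 3·30 + 38 = 128, and 128 = 8·16.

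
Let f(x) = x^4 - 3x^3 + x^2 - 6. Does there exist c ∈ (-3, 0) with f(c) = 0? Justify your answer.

Such a root exists.

f(-3) = 165 and f(0) = -6, which have opposite signs.
Since f is a polynomial it is continuous on [-3, 0].
By the Intermediate Value Theorem f must vanish at some point of (-3, 0).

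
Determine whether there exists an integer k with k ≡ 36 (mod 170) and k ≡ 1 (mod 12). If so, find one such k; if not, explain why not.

gcd(170, 12) = 2. If k ≡ 36 (mod 170) and k ≡ 1 (mod 12), then k ≡ 36 (mod 2) and k ≡ 1 (mod 2).
These are incompatible: 36 − 1 = 35 is not divisible by 2.
Hence the system has no solution.

No, no such integer exists.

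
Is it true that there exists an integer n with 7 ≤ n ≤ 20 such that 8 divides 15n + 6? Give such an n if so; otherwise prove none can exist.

At n = 14 we get 15·14 + 6 = 216, and 216 = 8·27.

n = 14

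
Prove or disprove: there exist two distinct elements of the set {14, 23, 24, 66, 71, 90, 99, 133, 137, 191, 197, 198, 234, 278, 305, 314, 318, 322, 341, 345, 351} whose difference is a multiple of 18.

66 and 318 are such a pair.

Reduce each element mod 18: 14↦14, 23↦5, 24↦6, 66↦12, 71↦17, 90↦0, 99↦9, 133↦7, 137↦11, 191↦11, 197↦17, 198↦0, 234↦0, 278↦8, 305↦17, 314↦8, 318↦12, 322↦16, 341↦17, 345↦3, 351↦9. The residue 12 repeats (at 66 and 318), and 318 − 66 = 252 = 14·18.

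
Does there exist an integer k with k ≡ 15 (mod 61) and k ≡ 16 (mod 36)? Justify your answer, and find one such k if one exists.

k = 808

The moduli 61 and 36 are coprime, so by the Chinese Remainder Theorem a unique solution modulo 2196 exists.
Write k = 15 + 61t and require 15 + 61t ≡ 16 (mod 36), i.e. 61t ≡ 1 (mod 36).
61 ≡ 25 (mod 36), so this reads 25t ≡ 1 (mod 36). Since 25·13 = 325 = 9·36 + 1, the inverse of 25 mod 36 is 13.
Therefore t ≡ 13·1 = 13 (mod 36).
Taking t = 13 gives k = 15 + 61·13 = 808.
Check: 808 mod 61 = 15, 808 mod 36 = 16. ✓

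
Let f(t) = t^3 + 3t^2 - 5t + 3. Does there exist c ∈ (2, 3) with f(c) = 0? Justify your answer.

f has no root in that interval.

f(2) = 13 and f(3) = 42, both positive, so a sign-change argument is unavailable; we show f keeps this sign on the whole interval.
Substitute t = 2 + u, where 0 < u < 1 on the interval. Expanding, f(2 + u) = u^3 + 9u^2 + 19u + 13.
All 4 nonzero coefficients of this polynomial in u are positive; hence for u > 0 the value is a sum of positive terms (the constant 13 among them).
Therefore f(t) > 0 throughout (2, 3), and f has no zero there.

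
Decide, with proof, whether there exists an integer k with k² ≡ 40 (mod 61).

No such integer exists.

61 is prime, so by Euler's criterion 40 is a square mod 61 iff 40^((61−1)/2) = 40^30 ≡ 1 (mod 61).
Repeated squaring mod 61: 40^2 = 1600 ≡ 14; 40^4 ≡ 14² = 196 ≡ 13; 40^8 ≡ 13² = 169 ≡ 47; 40^16 ≡ 47² = 2209 ≡ 13.
Since 30 = 16 + 8 + 4 + 2, 40^30 ≡ 13 · 47 · 13 · 14; multiplying out mod 61: 13·47 = 611 ≡ 1, then 1·13 = 13 ≡ 13, then 13·14 = 182 ≡ 60. Thus 40^30 ≡ 60 ≡ −1 (mod 61).
The value −1 means 40 is a non-residue modulo 61, so k² ≡ 40 (mod 61) is impossible.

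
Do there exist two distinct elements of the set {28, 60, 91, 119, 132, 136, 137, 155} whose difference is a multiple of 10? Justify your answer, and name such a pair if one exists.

Two integers differ by a multiple of 10 exactly when they have the same residue mod 10. The residues are 28↦8, 60↦0, 91↦1, 119↦9, 132↦2, 136↦6, 137↦7, 155↦5.
These 8 residues are pairwise different, hence no difference of two elements is divisible by 10.

No such pair exists.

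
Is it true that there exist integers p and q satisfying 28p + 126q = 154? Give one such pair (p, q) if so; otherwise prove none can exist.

p = 1, q = 1

gcd(28, 126) = 14, and 14 divides 154, so integer solutions exist.
Dividing through by 14 reduces the equation to 2p + 9q = 11.
Euclidean algorithm: 9 = 4·2 + 1, 2 = 2·1 + 0.
Back-substituting, 1 = 9 − 4·2; that is, 2·(-4) + 9·1 = 1.
Scaling by 11 gives the particular solution (p, q) = (-44, 11).
Adding 5·9 to p and subtracting 5·2 from q gives the tidier solution (1, 1).
Check: 28·1 + 126·1 = 28 + 126 = 154. ✓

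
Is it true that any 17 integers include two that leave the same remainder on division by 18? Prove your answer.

Consider the 17 integers 18, 19, …, 34. They lie in distinct residue classes modulo 18, since 17 ≤ 18.
So no two of them leave the same remainder on division by 18; the claim fails for this set.

No, the set {18, 19, 20, 21, 22, 23, 24, 25, 26, 27, 28, 29, 30, 31, 32, 33, 34} is a counterexample.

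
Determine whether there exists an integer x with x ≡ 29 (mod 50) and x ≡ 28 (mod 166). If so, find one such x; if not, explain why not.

There is no such integer.

Both moduli are multiples of 2 = gcd(50, 166), so any solution would satisfy x ≡ 29 and x ≡ 28 modulo 2 simultaneously.
These are incompatible: 29 − 28 = 1 is not divisible by 2.
Hence the system has no solution.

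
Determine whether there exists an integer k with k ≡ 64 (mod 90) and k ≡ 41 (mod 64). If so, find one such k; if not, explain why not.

No, no such integer exists.

Reduce both congruences modulo 2, which divides 90 and 64: they say k ≡ 64 (mod 2) and k ≡ 41 (mod 2).
These are incompatible: 64 − 41 = 23 is not divisible by 2.
So no integer satisfies both congruences.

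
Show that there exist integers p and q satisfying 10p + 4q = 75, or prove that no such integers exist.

Any value of 10p + 4q is a multiple of gcd(10, 4) = 2.
However 75 leaves remainder 1 on division by 2.
So the equation is unsolvable over ℤ.

No such integers exist.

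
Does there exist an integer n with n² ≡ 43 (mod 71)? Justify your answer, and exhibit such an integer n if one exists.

n = 55 works: 55² = 3025, and 3025 − 43 = 2982 = 42·71.

n = 55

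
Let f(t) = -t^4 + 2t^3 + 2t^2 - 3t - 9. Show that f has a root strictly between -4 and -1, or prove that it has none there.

f has no root in that interval.

The endpoint values f(-4) = -349 and f(-1) = -7 are both negative. Claim: f(t) < 0 for every t in (-4, -1).
Shift to the endpoint -1: with t = -1 − u (0 < u < 3), one computes f(-1 − u) = -u^4 - 6u^3 - 10u^2 - 3u - 7.
All 5 nonzero coefficients of this polynomial in u are negative; hence for u > 0 the value is a sum of negative terms (the constant -7 among them).
Therefore f(t) < 0 throughout (-4, -1), and f has no zero there.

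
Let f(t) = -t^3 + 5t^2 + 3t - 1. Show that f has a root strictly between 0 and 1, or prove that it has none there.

Such a root exists.

f(0) = -1 and f(1) = 6, which have opposite signs.
As a polynomial, f is continuous on every closed interval.
By the Intermediate Value Theorem, f takes the value 0 somewhere in the open interval.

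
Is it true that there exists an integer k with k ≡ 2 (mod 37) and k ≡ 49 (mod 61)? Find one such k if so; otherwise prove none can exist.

k = 964

gcd(37, 61) = 1, so the Chinese Remainder Theorem guarantees exactly one residue class mod 2257 satisfying both.
Write k = 2 + 37t and require 2 + 37t ≡ 49 (mod 61), i.e. 37t ≡ 47 (mod 61).
Invert 37 mod 61 by the Euclidean algorithm: 61 = 1·37 + 24, 37 = 1·24 + 13, 24 = 1·13 + 11, 13 = 1·11 + 2, 11 = 5·2 + 1, 2 = 2·1 + 0; back-substituting, 1 = 11 − 5·2 = 11 − 5·(13 − 1·11) = −5·13 + 6·11 = −5·13 + 6·(24 − 1·13) = 6·24 − 11·13 = 6·24 − 11·(37 − 1·24) = −11·37 + 17·24 = −11·37 + 17·(61 − 1·37) = 17·61 − 28·37. Hence 37·(-28) ≡ 1, so 37⁻¹ ≡ -28 ≡ 33 (mod 61).
Therefore t ≡ 33·47 = 1551 ≡ 26 (mod 61).
Taking t = 26 gives k = 2 + 37·26 = 964.
Verify: 964 = 26·37 + 2 and 964 = 15·61 + 49. ✓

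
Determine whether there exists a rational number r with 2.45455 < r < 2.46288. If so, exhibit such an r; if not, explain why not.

Look for a denominator N such that an integer falls strictly between N·2.45455 and N·2.46288. N = 13 works: 13·2.45455 = 31.90915 < 32 < 32.01744 = 13·2.46288.
So r = 32/13 works: it is a ratio of integers, and dividing 13·2.45455 < 32 < 13·2.46288 through by 13 gives 2.45455 < 32/13 < 2.46288.

r = 32/13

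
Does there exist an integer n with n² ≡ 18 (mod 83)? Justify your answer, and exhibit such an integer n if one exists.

83 is prime, so by Euler's criterion 18 is a square mod 83 iff 18^((83−1)/2) = 18^41 ≡ 1 (mod 83).
Repeated squaring mod 83: 18^2 = 324 ≡ 75; 18^4 ≡ 75² = 5625 ≡ 64; 18^8 ≡ 64² = 4096 ≡ 29; 18^16 ≡ 29² = 841 ≡ 11; 18^32 ≡ 11² = 121 ≡ 38.
Since 41 = 32 + 8 + 1, 18^41 ≡ 38 · 29 · 18; multiplying out mod 83: 38·29 = 1102 ≡ 23, then 23·18 = 414 ≡ 82. Thus 18^41 ≡ 82 ≡ −1 (mod 83).
The value −1 means 18 is a non-residue modulo 83, so n² ≡ 18 (mod 83) is impossible.

There is no such integer.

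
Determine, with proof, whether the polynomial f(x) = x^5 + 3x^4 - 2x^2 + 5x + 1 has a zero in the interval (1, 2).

f has no root in that interval.

f(1) = 8 and f(2) = 83, both positive, so a sign-change argument is unavailable; we show f keeps this sign on the whole interval.
Substitute x = 1 + u, where 0 < u < 1 on the interval. Expanding, f(1 + u) = u^5 + 8u^4 + 22u^3 + 26u^2 + 18u + 8.
All 6 nonzero coefficients of this polynomial in u are positive; hence for u > 0 the value is a sum of positive terms (the constant 8 among them).
So f is strictly positive on (1, 2); no root exists in the interval.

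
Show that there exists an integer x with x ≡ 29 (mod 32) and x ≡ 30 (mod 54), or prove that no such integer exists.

gcd(32, 54) = 2. If x ≡ 29 (mod 32) and x ≡ 30 (mod 54), then x ≡ 29 (mod 2) and x ≡ 30 (mod 2).
However 29 ≡ 1 and 30 ≡ 0 (mod 2), and 1 ≠ 0.
So no integer satisfies both congruences.

No such integer exists.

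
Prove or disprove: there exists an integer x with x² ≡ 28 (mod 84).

Take x = 56. Then 56² = 3136 = 37·84 + 28, so 56² ≡ 28 (mod 84).

x = 56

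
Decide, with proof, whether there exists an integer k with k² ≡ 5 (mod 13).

No, no such integer exists.

Squares mod 13 repeat after k = 6 (as (−k)² = k²); for k = 0..6 they are 0, 1, 4, 9, 3, 12, 10.
So the quadratic residues mod 13 are {0, 1, 3, 4, 9, 10, 12}, and 5 is not among them.
Therefore k² ≡ 5 (mod 13) has no solution.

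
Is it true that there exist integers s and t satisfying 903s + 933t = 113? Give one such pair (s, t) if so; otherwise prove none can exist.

Both 903 and 933 are divisible by gcd(903, 933) = 3, hence so is any combination 903s + 933t.
But 113 = 3·37 + 2, so 3 ∤ 113.
So the equation is unsolvable over ℤ.

No such integers exist.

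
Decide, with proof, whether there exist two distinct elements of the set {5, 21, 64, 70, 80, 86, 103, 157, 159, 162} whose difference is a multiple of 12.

Two integers differ by a multiple of 12 exactly when they have the same residue mod 12. The residues are 5↦5, 21↦9, 64↦4, 70↦10, 80↦8, 86↦2, 103↦7, 157↦1, 159↦3, 162↦6.
No residue repeats among the 10 elements, so no pair has difference ≡ 0 (mod 12).

There is no such pair.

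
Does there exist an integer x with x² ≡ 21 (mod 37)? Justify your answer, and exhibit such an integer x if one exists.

x = 24

x = 24 works: 24² = 576, and 576 − 21 = 555 = 15·37.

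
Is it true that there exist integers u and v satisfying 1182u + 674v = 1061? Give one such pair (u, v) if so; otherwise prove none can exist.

gcd(1182, 674) = 2, so every integer of the form 1182u + 674v is a multiple of 2.
But 1061 is not a multiple of 2 (it leaves remainder 1).
Hence no integers u, v satisfy the equation.

No such integers exist.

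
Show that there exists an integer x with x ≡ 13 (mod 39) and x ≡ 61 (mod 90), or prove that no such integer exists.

x = 871

gcd(39, 90) = 3. A simultaneous solution exists iff 13 ≡ 61 (mod 3); here 13 mod 3 = 1 = 61 mod 3, so it does.
Put x = 13 + 39t, so we need 39t ≡ 48 (mod 90), equivalently (divide by 3) 13t ≡ 16 (mod 30).
Since 13·7 = 91 = 3·30 + 1, the inverse of 13 mod 30 is 7.
Therefore t ≡ 7·16 = 112 ≡ 22 (mod 30).
Then x = 13 + 39·22 = 871.
Check: 871 mod 39 = 13, 871 mod 90 = 61. ✓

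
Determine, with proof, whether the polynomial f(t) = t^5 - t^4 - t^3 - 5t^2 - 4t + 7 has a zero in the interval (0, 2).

f(0) = 7 and f(2) = -13, which have opposite signs.
As a polynomial, f is continuous on every closed interval.
By the Intermediate Value Theorem, f takes the value 0 somewhere in the open interval.

Such a root exists.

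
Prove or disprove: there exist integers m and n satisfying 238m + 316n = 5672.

m = 142, n = -89

Since gcd(238, 316) = 2 and 5672 = 2·2836, Bézout's identity guarantees a solution.
Dividing through by 2 reduces the equation to 119m + 158n = 2836.
Run the Euclidean algorithm on 158 and 119: 158 = 1·119 + 39, 119 = 3·39 + 2, 39 = 19·2 + 1, 2 = 2·1 + 0.
Unwinding: 1 = 39 − 19·2 = 39 − 19·(119 − 3·39) = −19·119 + 58·39 = −19·119 + 58·(158 − 1·119) = 58·158 − 77·119, i.e. 119·(-77) + 158·58 = 1.
Times 2836: 119·(-218372) + 158·164488 = 2836, so (-218372, 164488) solves it.
The general solution is m = -218372 + 158k, n = 164488 − 119k; taking k = 1383 gives the smaller pair m = 142, n = -89.
Check: 238·142 + 316·(-89) = 33796 − 28124 = 5672. ✓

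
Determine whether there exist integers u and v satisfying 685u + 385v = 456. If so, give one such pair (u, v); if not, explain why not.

There are no such integers.

Both 685 and 385 are divisible by gcd(685, 385) = 5, hence so is any combination 685u + 385v.
But 456 is not a multiple of 5 (it leaves remainder 1).
So the equation is unsolvable over ℤ.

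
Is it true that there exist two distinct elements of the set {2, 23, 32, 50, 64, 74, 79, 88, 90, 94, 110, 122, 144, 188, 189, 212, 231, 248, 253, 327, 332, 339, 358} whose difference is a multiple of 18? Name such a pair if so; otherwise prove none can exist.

2 and 74 are such a pair.

2 mod 18 = 2 and 74 mod 18 = 2, so 74 − 2 = 72 = 4·18.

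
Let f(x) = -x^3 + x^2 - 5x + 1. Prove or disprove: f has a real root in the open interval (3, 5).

f has no root in that interval.

Evaluate at the endpoints: f(3) = -32, f(5) = -124 — same sign (negative).
f'(x) = -3x^2 + 2x - 5 has discriminant 2² − 4·(-3)·(-5) = -56 < 0, so f' has no real roots and is negative for every real x.
Hence f is strictly decreasing on ℝ, and in particular on [3, 5]. A strictly monotone function with same-sign endpoint values stays negative on the whole interval, so f has no zero in (3, 5).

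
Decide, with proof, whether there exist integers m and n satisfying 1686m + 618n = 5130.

m = 32, n = -79

Since gcd(1686, 618) = 6 and 5130 = 6·855, Bézout's identity guarantees a solution.
Dividing through by 6 reduces the equation to 281m + 103n = 855.
Euclidean algorithm: 281 = 2·103 + 75, 103 = 1·75 + 28, 75 = 2·28 + 19, 28 = 1·19 + 9, 19 = 2·9 + 1, 9 = 9·1 + 0.
Back-substituting, 1 = 19 − 2·9 = 19 − 2·(28 − 1·19) = −2·28 + 3·19 = −2·28 + 3·(75 − 2·28) = 3·75 − 8·28 = 3·75 − 8·(103 − 1·75) = −8·103 + 11·75 = −8·103 + 11·(281 − 2·103) = 11·281 − 30·103; that is, 281·11 + 103·(-30) = 1.
Times 855: 281·9405 + 103·(-25650) = 855, so (9405, -25650) solves it.
Subtracting 91·103 from m and adding 91·281 to n gives the tidier solution (32, -79).
Indeed 1686·32 + 618·(-79) = 53952 − 48822 = 5130.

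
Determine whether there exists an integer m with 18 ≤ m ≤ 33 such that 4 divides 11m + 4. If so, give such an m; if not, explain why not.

m = 20

m = 20 works, since 11·20 + 4 = 224 = 56·4.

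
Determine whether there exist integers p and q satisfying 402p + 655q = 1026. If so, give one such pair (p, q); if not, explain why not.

Since gcd(402, 655) = 1, every integer is an integer combination of 402 and 655.
Run the Euclidean algorithm on 655 and 402: 655 = 1·402 + 253, 402 = 1·253 + 149, 253 = 1·149 + 104, 149 = 1·104 + 45, 104 = 2·45 + 14, 45 = 3·14 + 3, 14 = 4·3 + 2, 3 = 1·2 + 1, 2 = 2·1 + 0.
Back-substituting, 1 = 3 − 1·2 = 3 − (14 − 4·3) = −14 + 5·3 = −14 + 5·(45 − 3·14) = 5·45 − 16·14 = 5·45 − 16·(104 − 2·45) = −16·104 + 37·45 = −16·104 + 37·(149 − 1·104) = 37·149 − 53·104 = 37·149 − 53·(253 − 1·149) = −53·253 + 90·149 = −53·253 + 90·(402 − 1·253) = 90·402 − 143·253 = 90·402 − 143·(655 − 1·402) = −143·655 + 233·402; that is, 402·233 + 655·(-143) = 1.
Times 1026: 402·239058 + 655·(-146718) = 1026, so (239058, -146718) solves it.
Shifting by a multiple of (655, −402) keeps it a solution: p = 239058 − 364·655 = 638, q = -146718 + 364·402 = -390.
Check: 402·638 + 655·(-390) = 256476 − 255450 = 1026. ✓

p = 638, q = -390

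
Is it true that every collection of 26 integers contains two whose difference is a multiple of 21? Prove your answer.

There are exactly 21 possible remainders on division by 21.
Since 26 > 21, two of the 26 integers must share a residue class by the pigeonhole principle; call them a and b.
Equal remainders mean a − b ≡ 0 (mod 21), so 21 divides their difference.

Yes.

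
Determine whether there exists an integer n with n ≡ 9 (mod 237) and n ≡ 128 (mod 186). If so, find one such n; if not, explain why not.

gcd(237, 186) = 3. If n ≡ 9 (mod 237) and n ≡ 128 (mod 186), then n ≡ 9 (mod 3) and n ≡ 128 (mod 3).
But 9 mod 3 = 0 while 128 mod 3 = 2, a contradiction.
So no integer satisfies both congruences.

There is no such integer.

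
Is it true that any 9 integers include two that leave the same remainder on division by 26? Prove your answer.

Consider the 9 integers 42, 43, …, 50. They lie in distinct residue classes modulo 26, since 9 ≤ 26.
So no two of them leave the same remainder on division by 26; the claim fails for this set.

No, the set {42, 43, 44, 45, 46, 47, 48, 49, 50} is a counterexample.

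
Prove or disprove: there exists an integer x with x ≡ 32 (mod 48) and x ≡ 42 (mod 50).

The moduli are not coprime: gcd(48, 50) = 2. Compatibility requires 2 ∣ (42 − 32) = 10, which holds, so solutions exist.
Write x = 32 + 48t. Then 48t ≡ 42 − 32 ≡ 10 (mod 50); dividing through by 2 gives 24t ≡ 5 (mod 25).
Since 24·24 = 576 = 23·25 + 1, the inverse of 24 mod 25 is 24.
Therefore t ≡ 24·5 = 120 ≡ 20 (mod 25).
Then x = 32 + 48·20 = 992.
Check: 992 mod 48 = 32, 992 mod 50 = 42. ✓

x = 992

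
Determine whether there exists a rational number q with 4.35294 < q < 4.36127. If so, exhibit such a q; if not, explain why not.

Multiplying by 14: 14·4.35294 = 60.94116 and 14·4.36127 = 61.05778, so the integer 61 lies strictly between them.
Hence 61/14 is a rational number with 4.35294 < 61/14 < 4.36127.

q = 61/14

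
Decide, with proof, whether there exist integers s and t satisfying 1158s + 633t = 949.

No, no such integers exist.

gcd(1158, 633) = 3, so every integer of the form 1158s + 633t is a multiple of 3.
However 949 leaves remainder 1 on division by 3.
So the equation is unsolvable over ℤ.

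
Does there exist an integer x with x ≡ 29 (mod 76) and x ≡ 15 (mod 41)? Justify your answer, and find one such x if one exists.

The moduli 76 and 41 are coprime, so by the Chinese Remainder Theorem a unique solution modulo 3116 exists.
Write x = 29 + 76t and require 29 + 76t ≡ 15 (mod 41), i.e. 76t ≡ 27 (mod 41).
76 ≡ 35 (mod 41), so this reads 35t ≡ 27 (mod 41). To invert 35 modulo 41: 41 = 1·35 + 6, 35 = 5·6 + 5, 6 = 1·5 + 1, 5 = 5·1 + 0, and unwinding, 1 = 6 − 1·5 = 6 − (35 − 5·6) = −35 + 6·6 = −35 + 6·(41 − 1·35) = 6·41 − 7·35. Thus 35⁻¹ ≡ -7 ≡ 34 (mod 41).
Multiplying by 34: t ≡ 34·27 = 918 ≡ 16 (mod 41).
Taking t = 16 gives x = 29 + 76·16 = 1245.
Check: 1245 mod 76 = 29, 1245 mod 41 = 15. ✓

x = 1245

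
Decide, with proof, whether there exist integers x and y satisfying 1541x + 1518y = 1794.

Since gcd(1541, 1518) = 23 and 1794 = 23·78, Bézout's identity guarantees a solution.
Dividing through by 23 reduces the equation to 67x + 66y = 78.
Run the Euclidean algorithm on 67 and 66: 67 = 1·66 + 1, 66 = 66·1 + 0.
Unwinding: 1 = 67 − 1·66, i.e. 67·1 + 66·(-1) = 1.
Times 78: 67·78 + 66·(-78) = 78, so (78, -78) solves it.
The general solution is x = 78 + 66k, y = -78 − 67k; taking k = -1 gives the smaller pair x = 12, y = -11.
Indeed 1541·12 + 1518·(-11) = 18492 − 16698 = 1794.

x = 12, y = -11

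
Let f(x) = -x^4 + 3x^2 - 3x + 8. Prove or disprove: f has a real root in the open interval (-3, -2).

f(-3) = -37 and f(-2) = 10, which have opposite signs.
As a polynomial, f is continuous on every closed interval.
By the Intermediate Value Theorem, f takes the value 0 somewhere in the open interval.

Yes, f has a root in the interval.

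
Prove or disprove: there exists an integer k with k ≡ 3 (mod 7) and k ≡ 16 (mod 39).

Since 7 and 39 share no common factor, CRT says the pair of congruences has a solution (unique mod 273).
Any solution of the first congruence is k = 3 + 7t; substituting into the second, 7t ≡ 16 − 3 ≡ 13 (mod 39).
Since 7·28 = 196 = 5·39 + 1, the inverse of 7 mod 39 is 28.
Multiplying by 28: t ≡ 28·13 = 364 ≡ 13 (mod 39).
Taking t = 13 gives k = 3 + 7·13 = 94.
Verify: 94 = 13·7 + 3 and 94 = 2·39 + 16. ✓

k = 94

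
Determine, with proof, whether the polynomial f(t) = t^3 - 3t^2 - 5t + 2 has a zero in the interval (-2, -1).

Yes, f has a root in the interval.

f(-2) = -8 and f(-1) = 3, which have opposite signs.
f is continuous everywhere (it is a polynomial), in particular on [-2, -1].
By the Intermediate Value Theorem, f takes the value 0 somewhere in the open interval.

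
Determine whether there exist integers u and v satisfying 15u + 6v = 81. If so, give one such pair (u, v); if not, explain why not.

gcd(15, 6) = 3, and 3 divides 81, so integer solutions exist.
Dividing through by 3 reduces the equation to 5u + 2v = 27.
Euclidean algorithm: 5 = 2·2 + 1, 2 = 2·1 + 0.
Working back up the chain: 1 = 5 − 2·2. So 5·1 + 2·(-2) = 1.
Multiplying through by 27: u = 1·27 = 27, v = (-2)·27 = -54 is a solution.
Subtracting 13·2 from u and adding 13·5 to v gives the tidier solution (1, 11).
Indeed 15·1 + 6·11 = 15 + 66 = 81.

u = 1, v = 11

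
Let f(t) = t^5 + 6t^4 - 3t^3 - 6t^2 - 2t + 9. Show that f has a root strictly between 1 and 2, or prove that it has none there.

No.

f(1) = 5 and f(2) = 85, both positive, so a sign-change argument is unavailable; we show f keeps this sign on the whole interval.
Shift to the endpoint 1: with t = 1 + u (0 < u < 1), one computes f(1 + u) = u^5 + 11u^4 + 31u^3 + 31u^2 + 6u + 5.
The nonzero coefficients here are all positive, so for u > 0 every term is positive (or zero), and the constant term 5 is strictly positive.
So f is strictly positive on (1, 2); no root exists in the interval.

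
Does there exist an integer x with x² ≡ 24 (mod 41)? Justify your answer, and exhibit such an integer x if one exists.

No such integer exists.

41 is prime, so by Euler's criterion 24 is a square mod 41 iff 24^((41−1)/2) = 24^20 ≡ 1 (mod 41).
Repeated squaring mod 41: 24^2 = 576 ≡ 2; 24^4 ≡ 2² = 4 ≡ 4; 24^8 ≡ 4² = 16 ≡ 16; 24^16 ≡ 16² = 256 ≡ 10.
Since 20 = 16 + 4, 24^20 ≡ 10 · 4; multiplying out mod 41: 10·4 = 40 ≡ 40. Thus 24^20 ≡ 40 ≡ −1 (mod 41).
The value −1 means 24 is a non-residue modulo 41, so x² ≡ 24 (mod 41) is impossible.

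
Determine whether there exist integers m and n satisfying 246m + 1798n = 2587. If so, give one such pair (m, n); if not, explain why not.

Any value of 246m + 1798n is a multiple of gcd(246, 1798) = 2.
However 2587 leaves remainder 1 on division by 2.
So the equation is unsolvable over ℤ.

No such integers exist.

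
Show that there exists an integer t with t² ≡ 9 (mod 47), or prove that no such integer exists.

t = 44

Take t = 44. Then 44² = 1936 = 41·47 + 9, so 44² ≡ 9 (mod 47).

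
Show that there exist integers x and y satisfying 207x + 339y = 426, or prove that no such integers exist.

x = 43, y = -25

Every value of 207x + 339y is a multiple of gcd(207, 339) = 3; since 3 ∣ 426, solutions exist.
Dividing through by 3 reduces the equation to 69x + 113y = 142.
Euclidean algorithm: 113 = 1·69 + 44, 69 = 1·44 + 25, 44 = 1·25 + 19, 25 = 1·19 + 6, 19 = 3·6 + 1, 6 = 6·1 + 0.
Working back up the chain: 1 = 19 − 3·6 = 19 − 3·(25 − 1·19) = −3·25 + 4·19 = −3·25 + 4·(44 − 1·25) = 4·44 − 7·25 = 4·44 − 7·(69 − 1·44) = −7·69 + 11·44 = −7·69 + 11·(113 − 1·69) = 11·113 − 18·69. So 69·(-18) + 113·11 = 1.
Times 142: 69·(-2556) + 113·1562 = 142, so (-2556, 1562) solves it.
Adding 23·113 to x and subtracting 23·69 from y gives the tidier solution (43, -25).
Check: 207·43 + 339·(-25) = 8901 − 8475 = 426. ✓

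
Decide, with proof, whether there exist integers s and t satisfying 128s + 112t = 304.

s = 5, t = -3

gcd(128, 112) = 16, and 16 divides 304, so integer solutions exist.
Dividing through by 16 reduces the equation to 8s + 7t = 19.
Euclidean algorithm: 8 = 1·7 + 1, 7 = 7·1 + 0.
Unwinding: 1 = 8 − 1·7, i.e. 8·1 + 7·(-1) = 1.
Times 19: 8·19 + 7·(-19) = 19, so (19, -19) solves it.
Subtracting 2·7 from s and adding 2·8 to t gives the tidier solution (5, -3).
Indeed 128·5 + 112·(-3) = 640 − 336 = 304.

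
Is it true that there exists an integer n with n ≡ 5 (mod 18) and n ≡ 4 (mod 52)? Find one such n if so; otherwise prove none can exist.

No, no such integer exists.

gcd(18, 52) = 2. If n ≡ 5 (mod 18) and n ≡ 4 (mod 52), then n ≡ 5 (mod 2) and n ≡ 4 (mod 2).
These are incompatible: 5 − 4 = 1 is not divisible by 2.
So no integer satisfies both congruences.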